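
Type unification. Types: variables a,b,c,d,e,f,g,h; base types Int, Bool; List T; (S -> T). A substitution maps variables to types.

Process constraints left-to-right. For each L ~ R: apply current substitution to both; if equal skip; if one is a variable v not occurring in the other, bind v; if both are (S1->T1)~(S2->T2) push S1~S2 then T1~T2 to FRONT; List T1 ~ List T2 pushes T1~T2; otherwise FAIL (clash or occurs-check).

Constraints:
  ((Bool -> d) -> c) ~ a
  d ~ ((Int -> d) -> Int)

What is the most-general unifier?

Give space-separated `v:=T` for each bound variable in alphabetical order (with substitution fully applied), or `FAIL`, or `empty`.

step 1: unify ((Bool -> d) -> c) ~ a  [subst: {-} | 1 pending]
  bind a := ((Bool -> d) -> c)
step 2: unify d ~ ((Int -> d) -> Int)  [subst: {a:=((Bool -> d) -> c)} | 0 pending]
  occurs-check fail: d in ((Int -> d) -> Int)

Answer: FAIL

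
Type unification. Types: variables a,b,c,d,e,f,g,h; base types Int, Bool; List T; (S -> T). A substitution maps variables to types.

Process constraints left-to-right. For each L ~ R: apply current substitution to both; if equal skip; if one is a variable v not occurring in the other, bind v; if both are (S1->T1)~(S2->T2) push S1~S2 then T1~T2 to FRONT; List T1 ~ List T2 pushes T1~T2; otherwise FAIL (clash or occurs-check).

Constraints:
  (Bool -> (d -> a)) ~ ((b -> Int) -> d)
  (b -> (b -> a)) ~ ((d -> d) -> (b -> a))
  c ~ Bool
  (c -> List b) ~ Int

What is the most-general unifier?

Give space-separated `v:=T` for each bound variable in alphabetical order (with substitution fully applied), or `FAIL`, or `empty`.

step 1: unify (Bool -> (d -> a)) ~ ((b -> Int) -> d)  [subst: {-} | 3 pending]
  -> decompose arrow: push Bool~(b -> Int), (d -> a)~d
step 2: unify Bool ~ (b -> Int)  [subst: {-} | 4 pending]
  clash: Bool vs (b -> Int)

Answer: FAIL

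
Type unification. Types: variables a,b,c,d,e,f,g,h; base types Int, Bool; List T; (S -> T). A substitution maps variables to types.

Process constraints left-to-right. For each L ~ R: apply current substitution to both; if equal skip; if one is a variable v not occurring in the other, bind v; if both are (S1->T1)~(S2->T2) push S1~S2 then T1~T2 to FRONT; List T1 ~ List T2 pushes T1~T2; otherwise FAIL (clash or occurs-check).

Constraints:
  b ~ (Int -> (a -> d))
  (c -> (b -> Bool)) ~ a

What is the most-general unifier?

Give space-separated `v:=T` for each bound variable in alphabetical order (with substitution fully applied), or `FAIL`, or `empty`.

step 1: unify b ~ (Int -> (a -> d))  [subst: {-} | 1 pending]
  bind b := (Int -> (a -> d))
step 2: unify (c -> ((Int -> (a -> d)) -> Bool)) ~ a  [subst: {b:=(Int -> (a -> d))} | 0 pending]
  occurs-check fail

Answer: FAIL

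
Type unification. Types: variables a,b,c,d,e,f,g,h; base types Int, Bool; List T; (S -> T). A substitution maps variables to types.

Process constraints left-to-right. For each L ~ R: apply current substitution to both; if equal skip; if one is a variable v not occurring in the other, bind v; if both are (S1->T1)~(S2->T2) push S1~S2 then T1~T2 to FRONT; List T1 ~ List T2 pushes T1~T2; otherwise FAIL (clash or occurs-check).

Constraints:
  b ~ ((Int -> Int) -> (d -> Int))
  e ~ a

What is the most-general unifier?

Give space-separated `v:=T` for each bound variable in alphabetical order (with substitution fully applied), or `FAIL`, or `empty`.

step 1: unify b ~ ((Int -> Int) -> (d -> Int))  [subst: {-} | 1 pending]
  bind b := ((Int -> Int) -> (d -> Int))
step 2: unify e ~ a  [subst: {b:=((Int -> Int) -> (d -> Int))} | 0 pending]
  bind e := a

Answer: b:=((Int -> Int) -> (d -> Int)) e:=a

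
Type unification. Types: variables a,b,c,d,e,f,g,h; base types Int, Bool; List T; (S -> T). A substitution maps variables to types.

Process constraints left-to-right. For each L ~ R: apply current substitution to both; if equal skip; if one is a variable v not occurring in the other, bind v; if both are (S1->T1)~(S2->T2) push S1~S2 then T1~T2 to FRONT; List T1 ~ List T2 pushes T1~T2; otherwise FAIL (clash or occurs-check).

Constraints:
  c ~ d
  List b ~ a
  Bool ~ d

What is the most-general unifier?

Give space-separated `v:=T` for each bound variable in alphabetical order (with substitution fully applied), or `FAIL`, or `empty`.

step 1: unify c ~ d  [subst: {-} | 2 pending]
  bind c := d
step 2: unify List b ~ a  [subst: {c:=d} | 1 pending]
  bind a := List b
step 3: unify Bool ~ d  [subst: {c:=d, a:=List b} | 0 pending]
  bind d := Bool

Answer: a:=List b c:=Bool d:=Bool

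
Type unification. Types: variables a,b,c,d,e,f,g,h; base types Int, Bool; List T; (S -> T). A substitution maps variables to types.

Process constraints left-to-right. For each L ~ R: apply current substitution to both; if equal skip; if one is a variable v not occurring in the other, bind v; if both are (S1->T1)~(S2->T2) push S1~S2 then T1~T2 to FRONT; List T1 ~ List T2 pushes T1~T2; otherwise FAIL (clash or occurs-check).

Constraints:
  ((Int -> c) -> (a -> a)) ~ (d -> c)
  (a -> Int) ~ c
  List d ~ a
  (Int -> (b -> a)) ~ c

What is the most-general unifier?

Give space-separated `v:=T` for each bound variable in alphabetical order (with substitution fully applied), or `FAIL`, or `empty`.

Answer: FAIL

Derivation:
step 1: unify ((Int -> c) -> (a -> a)) ~ (d -> c)  [subst: {-} | 3 pending]
  -> decompose arrow: push (Int -> c)~d, (a -> a)~c
step 2: unify (Int -> c) ~ d  [subst: {-} | 4 pending]
  bind d := (Int -> c)
step 3: unify (a -> a) ~ c  [subst: {d:=(Int -> c)} | 3 pending]
  bind c := (a -> a)
step 4: unify (a -> Int) ~ (a -> a)  [subst: {d:=(Int -> c), c:=(a -> a)} | 2 pending]
  -> decompose arrow: push a~a, Int~a
step 5: unify a ~ a  [subst: {d:=(Int -> c), c:=(a -> a)} | 3 pending]
  -> identical, skip
step 6: unify Int ~ a  [subst: {d:=(Int -> c), c:=(a -> a)} | 2 pending]
  bind a := Int
step 7: unify List (Int -> (Int -> Int)) ~ Int  [subst: {d:=(Int -> c), c:=(a -> a), a:=Int} | 1 pending]
  clash: List (Int -> (Int -> Int)) vs Int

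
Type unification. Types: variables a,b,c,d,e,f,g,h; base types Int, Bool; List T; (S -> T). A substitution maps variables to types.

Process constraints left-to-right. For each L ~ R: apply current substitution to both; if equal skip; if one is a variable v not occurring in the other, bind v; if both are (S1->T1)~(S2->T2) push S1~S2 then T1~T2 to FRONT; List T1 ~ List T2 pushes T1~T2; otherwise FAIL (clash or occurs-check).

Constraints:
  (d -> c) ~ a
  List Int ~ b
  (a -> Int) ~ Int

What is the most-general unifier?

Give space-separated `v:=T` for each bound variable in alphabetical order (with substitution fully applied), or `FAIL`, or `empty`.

Answer: FAIL

Derivation:
step 1: unify (d -> c) ~ a  [subst: {-} | 2 pending]
  bind a := (d -> c)
step 2: unify List Int ~ b  [subst: {a:=(d -> c)} | 1 pending]
  bind b := List Int
step 3: unify ((d -> c) -> Int) ~ Int  [subst: {a:=(d -> c), b:=List Int} | 0 pending]
  clash: ((d -> c) -> Int) vs Int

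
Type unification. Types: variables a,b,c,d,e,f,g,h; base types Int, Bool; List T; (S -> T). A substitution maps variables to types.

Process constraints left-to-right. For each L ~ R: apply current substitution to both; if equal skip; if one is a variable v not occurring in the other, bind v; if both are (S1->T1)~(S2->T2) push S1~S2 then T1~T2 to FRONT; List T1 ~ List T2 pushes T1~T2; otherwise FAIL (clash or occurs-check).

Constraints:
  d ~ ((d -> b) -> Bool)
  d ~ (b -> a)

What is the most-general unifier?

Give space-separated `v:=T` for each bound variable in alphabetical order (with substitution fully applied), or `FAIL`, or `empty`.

Answer: FAIL

Derivation:
step 1: unify d ~ ((d -> b) -> Bool)  [subst: {-} | 1 pending]
  occurs-check fail: d in ((d -> b) -> Bool)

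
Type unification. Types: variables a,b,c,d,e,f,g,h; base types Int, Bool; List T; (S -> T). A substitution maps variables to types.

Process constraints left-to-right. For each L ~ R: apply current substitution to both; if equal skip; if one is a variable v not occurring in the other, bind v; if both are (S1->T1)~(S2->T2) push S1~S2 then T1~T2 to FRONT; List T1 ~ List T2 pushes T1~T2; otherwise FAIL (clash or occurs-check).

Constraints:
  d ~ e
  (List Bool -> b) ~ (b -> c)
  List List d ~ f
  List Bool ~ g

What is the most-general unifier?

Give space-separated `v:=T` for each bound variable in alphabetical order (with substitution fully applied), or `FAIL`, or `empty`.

step 1: unify d ~ e  [subst: {-} | 3 pending]
  bind d := e
step 2: unify (List Bool -> b) ~ (b -> c)  [subst: {d:=e} | 2 pending]
  -> decompose arrow: push List Bool~b, b~c
step 3: unify List Bool ~ b  [subst: {d:=e} | 3 pending]
  bind b := List Bool
step 4: unify List Bool ~ c  [subst: {d:=e, b:=List Bool} | 2 pending]
  bind c := List Bool
step 5: unify List List e ~ f  [subst: {d:=e, b:=List Bool, c:=List Bool} | 1 pending]
  bind f := List List e
step 6: unify List Bool ~ g  [subst: {d:=e, b:=List Bool, c:=List Bool, f:=List List e} | 0 pending]
  bind g := List Bool

Answer: b:=List Bool c:=List Bool d:=e f:=List List e g:=List Bool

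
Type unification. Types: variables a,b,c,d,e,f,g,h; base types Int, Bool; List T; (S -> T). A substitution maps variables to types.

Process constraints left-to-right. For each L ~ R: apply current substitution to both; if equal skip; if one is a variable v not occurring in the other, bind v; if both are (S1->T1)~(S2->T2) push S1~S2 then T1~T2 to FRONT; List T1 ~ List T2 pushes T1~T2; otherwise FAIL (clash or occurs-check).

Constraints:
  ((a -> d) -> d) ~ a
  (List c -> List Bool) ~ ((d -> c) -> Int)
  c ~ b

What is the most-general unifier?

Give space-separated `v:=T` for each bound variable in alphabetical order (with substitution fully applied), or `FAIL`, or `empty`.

step 1: unify ((a -> d) -> d) ~ a  [subst: {-} | 2 pending]
  occurs-check fail

Answer: FAIL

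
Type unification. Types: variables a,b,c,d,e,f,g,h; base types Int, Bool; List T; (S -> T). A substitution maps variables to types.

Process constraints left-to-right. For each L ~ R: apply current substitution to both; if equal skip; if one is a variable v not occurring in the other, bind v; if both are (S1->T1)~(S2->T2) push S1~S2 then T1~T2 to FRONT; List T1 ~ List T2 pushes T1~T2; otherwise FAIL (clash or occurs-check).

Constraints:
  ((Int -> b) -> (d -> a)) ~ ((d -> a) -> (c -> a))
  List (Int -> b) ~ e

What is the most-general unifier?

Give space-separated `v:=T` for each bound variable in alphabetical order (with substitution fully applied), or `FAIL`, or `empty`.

step 1: unify ((Int -> b) -> (d -> a)) ~ ((d -> a) -> (c -> a))  [subst: {-} | 1 pending]
  -> decompose arrow: push (Int -> b)~(d -> a), (d -> a)~(c -> a)
step 2: unify (Int -> b) ~ (d -> a)  [subst: {-} | 2 pending]
  -> decompose arrow: push Int~d, b~a
step 3: unify Int ~ d  [subst: {-} | 3 pending]
  bind d := Int
step 4: unify b ~ a  [subst: {d:=Int} | 2 pending]
  bind b := a
step 5: unify (Int -> a) ~ (c -> a)  [subst: {d:=Int, b:=a} | 1 pending]
  -> decompose arrow: push Int~c, a~a
step 6: unify Int ~ c  [subst: {d:=Int, b:=a} | 2 pending]
  bind c := Int
step 7: unify a ~ a  [subst: {d:=Int, b:=a, c:=Int} | 1 pending]
  -> identical, skip
step 8: unify List (Int -> a) ~ e  [subst: {d:=Int, b:=a, c:=Int} | 0 pending]
  bind e := List (Int -> a)

Answer: b:=a c:=Int d:=Int e:=List (Int -> a)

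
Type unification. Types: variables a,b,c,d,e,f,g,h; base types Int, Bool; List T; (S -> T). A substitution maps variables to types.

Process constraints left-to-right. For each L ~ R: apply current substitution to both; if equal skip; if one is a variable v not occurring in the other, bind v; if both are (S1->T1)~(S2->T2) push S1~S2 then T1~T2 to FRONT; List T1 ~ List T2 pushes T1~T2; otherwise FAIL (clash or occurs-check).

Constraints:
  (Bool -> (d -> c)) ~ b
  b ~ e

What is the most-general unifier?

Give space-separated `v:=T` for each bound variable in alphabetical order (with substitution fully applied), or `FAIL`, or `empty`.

step 1: unify (Bool -> (d -> c)) ~ b  [subst: {-} | 1 pending]
  bind b := (Bool -> (d -> c))
step 2: unify (Bool -> (d -> c)) ~ e  [subst: {b:=(Bool -> (d -> c))} | 0 pending]
  bind e := (Bool -> (d -> c))

Answer: b:=(Bool -> (d -> c)) e:=(Bool -> (d -> c))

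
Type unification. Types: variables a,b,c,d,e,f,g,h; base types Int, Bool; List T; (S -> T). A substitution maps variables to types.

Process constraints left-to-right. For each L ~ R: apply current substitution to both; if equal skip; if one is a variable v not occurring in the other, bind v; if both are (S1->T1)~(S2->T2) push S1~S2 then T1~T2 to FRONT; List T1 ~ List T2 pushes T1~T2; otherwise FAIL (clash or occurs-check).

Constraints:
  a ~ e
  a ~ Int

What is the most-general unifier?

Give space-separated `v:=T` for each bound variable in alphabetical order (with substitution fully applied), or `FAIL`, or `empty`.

step 1: unify a ~ e  [subst: {-} | 1 pending]
  bind a := e
step 2: unify e ~ Int  [subst: {a:=e} | 0 pending]
  bind e := Int

Answer: a:=Int e:=Int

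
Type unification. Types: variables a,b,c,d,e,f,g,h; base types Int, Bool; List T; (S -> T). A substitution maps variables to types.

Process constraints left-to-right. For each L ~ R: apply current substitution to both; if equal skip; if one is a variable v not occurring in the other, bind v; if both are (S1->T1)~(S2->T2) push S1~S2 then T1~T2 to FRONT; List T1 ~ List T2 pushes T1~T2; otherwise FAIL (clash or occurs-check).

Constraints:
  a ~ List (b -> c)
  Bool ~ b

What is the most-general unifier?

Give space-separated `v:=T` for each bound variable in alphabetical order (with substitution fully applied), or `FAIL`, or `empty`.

Answer: a:=List (Bool -> c) b:=Bool

Derivation:
step 1: unify a ~ List (b -> c)  [subst: {-} | 1 pending]
  bind a := List (b -> c)
step 2: unify Bool ~ b  [subst: {a:=List (b -> c)} | 0 pending]
  bind b := Bool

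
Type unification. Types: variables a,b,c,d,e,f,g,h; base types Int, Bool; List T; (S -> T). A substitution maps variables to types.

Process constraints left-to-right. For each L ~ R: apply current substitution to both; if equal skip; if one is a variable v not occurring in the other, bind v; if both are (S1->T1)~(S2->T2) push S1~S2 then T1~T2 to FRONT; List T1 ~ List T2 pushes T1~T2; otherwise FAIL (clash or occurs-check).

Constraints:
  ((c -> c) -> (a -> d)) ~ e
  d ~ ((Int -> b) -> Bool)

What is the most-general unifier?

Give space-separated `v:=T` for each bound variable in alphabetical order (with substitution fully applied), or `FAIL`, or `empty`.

step 1: unify ((c -> c) -> (a -> d)) ~ e  [subst: {-} | 1 pending]
  bind e := ((c -> c) -> (a -> d))
step 2: unify d ~ ((Int -> b) -> Bool)  [subst: {e:=((c -> c) -> (a -> d))} | 0 pending]
  bind d := ((Int -> b) -> Bool)

Answer: d:=((Int -> b) -> Bool) e:=((c -> c) -> (a -> ((Int -> b) -> Bool)))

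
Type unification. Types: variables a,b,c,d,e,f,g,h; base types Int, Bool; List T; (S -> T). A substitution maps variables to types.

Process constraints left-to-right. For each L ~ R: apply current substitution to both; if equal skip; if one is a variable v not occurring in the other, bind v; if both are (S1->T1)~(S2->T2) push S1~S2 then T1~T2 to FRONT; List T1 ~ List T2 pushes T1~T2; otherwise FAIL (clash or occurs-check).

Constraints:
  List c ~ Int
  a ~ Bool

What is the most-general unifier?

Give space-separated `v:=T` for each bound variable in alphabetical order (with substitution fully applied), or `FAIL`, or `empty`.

Answer: FAIL

Derivation:
step 1: unify List c ~ Int  [subst: {-} | 1 pending]
  clash: List c vs Int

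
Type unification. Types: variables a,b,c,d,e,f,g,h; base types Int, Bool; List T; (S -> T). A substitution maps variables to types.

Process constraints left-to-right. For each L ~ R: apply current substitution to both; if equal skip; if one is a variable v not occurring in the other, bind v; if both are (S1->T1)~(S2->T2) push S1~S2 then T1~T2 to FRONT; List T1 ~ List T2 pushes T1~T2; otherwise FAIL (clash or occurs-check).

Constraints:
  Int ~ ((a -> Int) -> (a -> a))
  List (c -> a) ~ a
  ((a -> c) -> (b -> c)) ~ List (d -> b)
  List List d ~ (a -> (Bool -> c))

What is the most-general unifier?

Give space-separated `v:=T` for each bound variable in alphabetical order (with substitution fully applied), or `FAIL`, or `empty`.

step 1: unify Int ~ ((a -> Int) -> (a -> a))  [subst: {-} | 3 pending]
  clash: Int vs ((a -> Int) -> (a -> a))

Answer: FAIL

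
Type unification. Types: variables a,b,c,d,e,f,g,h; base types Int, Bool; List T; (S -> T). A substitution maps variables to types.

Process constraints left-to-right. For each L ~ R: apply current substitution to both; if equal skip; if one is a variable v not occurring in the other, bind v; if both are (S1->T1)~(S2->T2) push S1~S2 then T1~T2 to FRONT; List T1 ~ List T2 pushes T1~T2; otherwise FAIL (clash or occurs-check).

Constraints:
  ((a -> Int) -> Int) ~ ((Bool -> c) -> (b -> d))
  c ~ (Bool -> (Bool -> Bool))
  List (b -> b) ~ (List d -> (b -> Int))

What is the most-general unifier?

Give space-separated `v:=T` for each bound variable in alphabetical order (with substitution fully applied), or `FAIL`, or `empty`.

step 1: unify ((a -> Int) -> Int) ~ ((Bool -> c) -> (b -> d))  [subst: {-} | 2 pending]
  -> decompose arrow: push (a -> Int)~(Bool -> c), Int~(b -> d)
step 2: unify (a -> Int) ~ (Bool -> c)  [subst: {-} | 3 pending]
  -> decompose arrow: push a~Bool, Int~c
step 3: unify a ~ Bool  [subst: {-} | 4 pending]
  bind a := Bool
step 4: unify Int ~ c  [subst: {a:=Bool} | 3 pending]
  bind c := Int
step 5: unify Int ~ (b -> d)  [subst: {a:=Bool, c:=Int} | 2 pending]
  clash: Int vs (b -> d)

Answer: FAIL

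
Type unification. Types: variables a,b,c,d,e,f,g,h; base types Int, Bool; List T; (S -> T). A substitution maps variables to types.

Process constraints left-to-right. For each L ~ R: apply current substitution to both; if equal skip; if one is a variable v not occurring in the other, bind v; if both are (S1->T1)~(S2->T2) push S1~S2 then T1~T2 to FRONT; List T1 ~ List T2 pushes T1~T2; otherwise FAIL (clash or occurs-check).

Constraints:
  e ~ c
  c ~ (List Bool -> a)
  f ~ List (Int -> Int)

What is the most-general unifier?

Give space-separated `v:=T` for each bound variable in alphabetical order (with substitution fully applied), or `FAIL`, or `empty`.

Answer: c:=(List Bool -> a) e:=(List Bool -> a) f:=List (Int -> Int)

Derivation:
step 1: unify e ~ c  [subst: {-} | 2 pending]
  bind e := c
step 2: unify c ~ (List Bool -> a)  [subst: {e:=c} | 1 pending]
  bind c := (List Bool -> a)
step 3: unify f ~ List (Int -> Int)  [subst: {e:=c, c:=(List Bool -> a)} | 0 pending]
  bind f := List (Int -> Int)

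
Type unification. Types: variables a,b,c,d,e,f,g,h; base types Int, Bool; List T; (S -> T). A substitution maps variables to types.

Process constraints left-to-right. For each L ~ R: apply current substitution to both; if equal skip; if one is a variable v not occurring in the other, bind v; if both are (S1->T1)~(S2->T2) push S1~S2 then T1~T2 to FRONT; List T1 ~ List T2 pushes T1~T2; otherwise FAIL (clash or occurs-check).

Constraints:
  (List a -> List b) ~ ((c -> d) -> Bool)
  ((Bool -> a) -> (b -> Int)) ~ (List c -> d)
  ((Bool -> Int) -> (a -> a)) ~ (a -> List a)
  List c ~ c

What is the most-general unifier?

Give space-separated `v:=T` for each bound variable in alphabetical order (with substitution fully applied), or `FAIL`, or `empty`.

step 1: unify (List a -> List b) ~ ((c -> d) -> Bool)  [subst: {-} | 3 pending]
  -> decompose arrow: push List a~(c -> d), List b~Bool
step 2: unify List a ~ (c -> d)  [subst: {-} | 4 pending]
  clash: List a vs (c -> d)

Answer: FAIL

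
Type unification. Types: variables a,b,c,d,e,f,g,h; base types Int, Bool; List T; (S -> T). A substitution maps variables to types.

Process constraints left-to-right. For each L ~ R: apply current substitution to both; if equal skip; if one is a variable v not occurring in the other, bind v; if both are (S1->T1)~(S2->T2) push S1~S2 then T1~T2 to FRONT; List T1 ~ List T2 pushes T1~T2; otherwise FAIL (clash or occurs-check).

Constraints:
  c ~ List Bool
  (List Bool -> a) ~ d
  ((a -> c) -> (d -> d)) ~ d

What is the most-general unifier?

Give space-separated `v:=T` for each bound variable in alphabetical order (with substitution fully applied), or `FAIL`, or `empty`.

Answer: FAIL

Derivation:
step 1: unify c ~ List Bool  [subst: {-} | 2 pending]
  bind c := List Bool
step 2: unify (List Bool -> a) ~ d  [subst: {c:=List Bool} | 1 pending]
  bind d := (List Bool -> a)
step 3: unify ((a -> List Bool) -> ((List Bool -> a) -> (List Bool -> a))) ~ (List Bool -> a)  [subst: {c:=List Bool, d:=(List Bool -> a)} | 0 pending]
  -> decompose arrow: push (a -> List Bool)~List Bool, ((List Bool -> a) -> (List Bool -> a))~a
step 4: unify (a -> List Bool) ~ List Bool  [subst: {c:=List Bool, d:=(List Bool -> a)} | 1 pending]
  clash: (a -> List Bool) vs List Bool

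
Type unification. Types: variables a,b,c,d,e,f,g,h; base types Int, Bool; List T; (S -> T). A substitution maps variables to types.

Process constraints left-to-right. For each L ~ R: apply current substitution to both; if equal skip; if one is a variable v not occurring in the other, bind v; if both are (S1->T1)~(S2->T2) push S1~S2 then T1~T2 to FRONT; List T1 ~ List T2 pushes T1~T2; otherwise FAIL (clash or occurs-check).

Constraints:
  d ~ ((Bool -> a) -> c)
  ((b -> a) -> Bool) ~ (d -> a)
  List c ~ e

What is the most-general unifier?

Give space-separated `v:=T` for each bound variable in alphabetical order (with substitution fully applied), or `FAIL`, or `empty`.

Answer: a:=Bool b:=(Bool -> Bool) c:=Bool d:=((Bool -> Bool) -> Bool) e:=List Bool

Derivation:
step 1: unify d ~ ((Bool -> a) -> c)  [subst: {-} | 2 pending]
  bind d := ((Bool -> a) -> c)
step 2: unify ((b -> a) -> Bool) ~ (((Bool -> a) -> c) -> a)  [subst: {d:=((Bool -> a) -> c)} | 1 pending]
  -> decompose arrow: push (b -> a)~((Bool -> a) -> c), Bool~a
step 3: unify (b -> a) ~ ((Bool -> a) -> c)  [subst: {d:=((Bool -> a) -> c)} | 2 pending]
  -> decompose arrow: push b~(Bool -> a), a~c
step 4: unify b ~ (Bool -> a)  [subst: {d:=((Bool -> a) -> c)} | 3 pending]
  bind b := (Bool -> a)
step 5: unify a ~ c  [subst: {d:=((Bool -> a) -> c), b:=(Bool -> a)} | 2 pending]
  bind a := c
step 6: unify Bool ~ c  [subst: {d:=((Bool -> a) -> c), b:=(Bool -> a), a:=c} | 1 pending]
  bind c := Bool
step 7: unify List Bool ~ e  [subst: {d:=((Bool -> a) -> c), b:=(Bool -> a), a:=c, c:=Bool} | 0 pending]
  bind e := List Bool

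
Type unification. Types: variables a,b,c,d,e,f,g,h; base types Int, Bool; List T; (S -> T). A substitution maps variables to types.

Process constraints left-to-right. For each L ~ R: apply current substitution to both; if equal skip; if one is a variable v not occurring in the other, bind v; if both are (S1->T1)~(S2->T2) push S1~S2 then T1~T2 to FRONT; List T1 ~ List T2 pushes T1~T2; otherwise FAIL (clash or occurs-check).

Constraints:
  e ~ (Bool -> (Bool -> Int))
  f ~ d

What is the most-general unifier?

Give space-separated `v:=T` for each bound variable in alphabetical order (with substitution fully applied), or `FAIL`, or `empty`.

Answer: e:=(Bool -> (Bool -> Int)) f:=d

Derivation:
step 1: unify e ~ (Bool -> (Bool -> Int))  [subst: {-} | 1 pending]
  bind e := (Bool -> (Bool -> Int))
step 2: unify f ~ d  [subst: {e:=(Bool -> (Bool -> Int))} | 0 pending]
  bind f := d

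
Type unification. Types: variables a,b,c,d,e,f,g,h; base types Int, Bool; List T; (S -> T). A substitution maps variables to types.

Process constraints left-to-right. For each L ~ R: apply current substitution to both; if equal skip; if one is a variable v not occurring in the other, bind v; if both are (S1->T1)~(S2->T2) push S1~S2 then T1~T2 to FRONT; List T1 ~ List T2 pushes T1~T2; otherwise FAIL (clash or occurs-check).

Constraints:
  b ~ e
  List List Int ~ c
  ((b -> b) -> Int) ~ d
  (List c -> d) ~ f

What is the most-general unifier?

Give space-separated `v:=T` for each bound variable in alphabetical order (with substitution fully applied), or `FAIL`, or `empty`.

Answer: b:=e c:=List List Int d:=((e -> e) -> Int) f:=(List List List Int -> ((e -> e) -> Int))

Derivation:
step 1: unify b ~ e  [subst: {-} | 3 pending]
  bind b := e
step 2: unify List List Int ~ c  [subst: {b:=e} | 2 pending]
  bind c := List List Int
step 3: unify ((e -> e) -> Int) ~ d  [subst: {b:=e, c:=List List Int} | 1 pending]
  bind d := ((e -> e) -> Int)
step 4: unify (List List List Int -> ((e -> e) -> Int)) ~ f  [subst: {b:=e, c:=List List Int, d:=((e -> e) -> Int)} | 0 pending]
  bind f := (List List List Int -> ((e -> e) -> Int))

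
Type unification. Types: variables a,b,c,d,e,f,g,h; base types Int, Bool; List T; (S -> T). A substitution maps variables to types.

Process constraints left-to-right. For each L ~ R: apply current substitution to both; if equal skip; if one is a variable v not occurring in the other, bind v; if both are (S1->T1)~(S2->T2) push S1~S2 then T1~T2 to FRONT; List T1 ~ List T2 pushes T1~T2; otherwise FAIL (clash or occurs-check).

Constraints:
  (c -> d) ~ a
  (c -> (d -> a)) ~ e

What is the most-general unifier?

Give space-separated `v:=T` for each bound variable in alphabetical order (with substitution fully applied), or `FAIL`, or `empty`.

step 1: unify (c -> d) ~ a  [subst: {-} | 1 pending]
  bind a := (c -> d)
step 2: unify (c -> (d -> (c -> d))) ~ e  [subst: {a:=(c -> d)} | 0 pending]
  bind e := (c -> (d -> (c -> d)))

Answer: a:=(c -> d) e:=(c -> (d -> (c -> d)))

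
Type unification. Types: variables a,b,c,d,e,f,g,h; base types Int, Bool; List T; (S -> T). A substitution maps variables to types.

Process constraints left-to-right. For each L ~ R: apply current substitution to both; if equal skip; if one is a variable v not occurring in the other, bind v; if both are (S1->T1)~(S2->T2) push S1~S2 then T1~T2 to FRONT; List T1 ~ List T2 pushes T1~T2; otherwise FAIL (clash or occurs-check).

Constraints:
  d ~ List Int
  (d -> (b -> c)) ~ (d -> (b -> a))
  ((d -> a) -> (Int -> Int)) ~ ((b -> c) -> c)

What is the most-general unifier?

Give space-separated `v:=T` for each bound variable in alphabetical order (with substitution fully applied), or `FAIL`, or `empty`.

Answer: a:=(Int -> Int) b:=List Int c:=(Int -> Int) d:=List Int

Derivation:
step 1: unify d ~ List Int  [subst: {-} | 2 pending]
  bind d := List Int
step 2: unify (List Int -> (b -> c)) ~ (List Int -> (b -> a))  [subst: {d:=List Int} | 1 pending]
  -> decompose arrow: push List Int~List Int, (b -> c)~(b -> a)
step 3: unify List Int ~ List Int  [subst: {d:=List Int} | 2 pending]
  -> identical, skip
step 4: unify (b -> c) ~ (b -> a)  [subst: {d:=List Int} | 1 pending]
  -> decompose arrow: push b~b, c~a
step 5: unify b ~ b  [subst: {d:=List Int} | 2 pending]
  -> identical, skip
step 6: unify c ~ a  [subst: {d:=List Int} | 1 pending]
  bind c := a
step 7: unify ((List Int -> a) -> (Int -> Int)) ~ ((b -> a) -> a)  [subst: {d:=List Int, c:=a} | 0 pending]
  -> decompose arrow: push (List Int -> a)~(b -> a), (Int -> Int)~a
step 8: unify (List Int -> a) ~ (b -> a)  [subst: {d:=List Int, c:=a} | 1 pending]
  -> decompose arrow: push List Int~b, a~a
step 9: unify List Int ~ b  [subst: {d:=List Int, c:=a} | 2 pending]
  bind b := List Int
step 10: unify a ~ a  [subst: {d:=List Int, c:=a, b:=List Int} | 1 pending]
  -> identical, skip
step 11: unify (Int -> Int) ~ a  [subst: {d:=List Int, c:=a, b:=List Int} | 0 pending]
  bind a := (Int -> Int)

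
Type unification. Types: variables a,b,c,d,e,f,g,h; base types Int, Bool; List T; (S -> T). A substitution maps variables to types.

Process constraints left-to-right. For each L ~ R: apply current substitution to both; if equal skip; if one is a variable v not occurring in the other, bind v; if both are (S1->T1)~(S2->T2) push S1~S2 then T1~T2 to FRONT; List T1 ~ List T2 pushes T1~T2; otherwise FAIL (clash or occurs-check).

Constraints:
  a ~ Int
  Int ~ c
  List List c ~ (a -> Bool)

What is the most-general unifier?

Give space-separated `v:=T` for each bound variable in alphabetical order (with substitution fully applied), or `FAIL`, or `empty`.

step 1: unify a ~ Int  [subst: {-} | 2 pending]
  bind a := Int
step 2: unify Int ~ c  [subst: {a:=Int} | 1 pending]
  bind c := Int
step 3: unify List List Int ~ (Int -> Bool)  [subst: {a:=Int, c:=Int} | 0 pending]
  clash: List List Int vs (Int -> Bool)

Answer: FAIL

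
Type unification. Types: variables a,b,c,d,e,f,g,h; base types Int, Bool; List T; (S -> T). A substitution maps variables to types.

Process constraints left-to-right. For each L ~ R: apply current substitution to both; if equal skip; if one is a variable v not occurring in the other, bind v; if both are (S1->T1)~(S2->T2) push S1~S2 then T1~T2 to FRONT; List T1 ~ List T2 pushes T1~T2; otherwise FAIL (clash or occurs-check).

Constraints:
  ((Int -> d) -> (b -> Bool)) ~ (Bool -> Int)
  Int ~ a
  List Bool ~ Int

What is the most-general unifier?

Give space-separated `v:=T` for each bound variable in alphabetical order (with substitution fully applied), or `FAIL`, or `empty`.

Answer: FAIL

Derivation:
step 1: unify ((Int -> d) -> (b -> Bool)) ~ (Bool -> Int)  [subst: {-} | 2 pending]
  -> decompose arrow: push (Int -> d)~Bool, (b -> Bool)~Int
step 2: unify (Int -> d) ~ Bool  [subst: {-} | 3 pending]
  clash: (Int -> d) vs Bool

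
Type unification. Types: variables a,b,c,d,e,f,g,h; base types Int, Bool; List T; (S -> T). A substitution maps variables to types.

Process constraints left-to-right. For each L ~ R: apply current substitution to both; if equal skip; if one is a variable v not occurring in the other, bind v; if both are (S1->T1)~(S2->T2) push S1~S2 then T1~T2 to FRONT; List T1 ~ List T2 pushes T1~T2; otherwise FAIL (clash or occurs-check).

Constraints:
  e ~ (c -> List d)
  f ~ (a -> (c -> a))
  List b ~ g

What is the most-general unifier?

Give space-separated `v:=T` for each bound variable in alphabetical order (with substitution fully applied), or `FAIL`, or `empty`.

step 1: unify e ~ (c -> List d)  [subst: {-} | 2 pending]
  bind e := (c -> List d)
step 2: unify f ~ (a -> (c -> a))  [subst: {e:=(c -> List d)} | 1 pending]
  bind f := (a -> (c -> a))
step 3: unify List b ~ g  [subst: {e:=(c -> List d), f:=(a -> (c -> a))} | 0 pending]
  bind g := List b

Answer: e:=(c -> List d) f:=(a -> (c -> a)) g:=List b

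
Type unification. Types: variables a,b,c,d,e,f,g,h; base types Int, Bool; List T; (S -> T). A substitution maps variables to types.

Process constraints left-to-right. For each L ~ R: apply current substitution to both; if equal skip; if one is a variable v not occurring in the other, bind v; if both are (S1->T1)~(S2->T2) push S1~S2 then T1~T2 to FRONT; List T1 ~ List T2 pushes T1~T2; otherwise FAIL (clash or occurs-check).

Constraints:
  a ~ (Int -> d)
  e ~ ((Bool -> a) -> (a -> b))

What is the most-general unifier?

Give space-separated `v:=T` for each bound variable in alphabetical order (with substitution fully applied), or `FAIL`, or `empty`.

step 1: unify a ~ (Int -> d)  [subst: {-} | 1 pending]
  bind a := (Int -> d)
step 2: unify e ~ ((Bool -> (Int -> d)) -> ((Int -> d) -> b))  [subst: {a:=(Int -> d)} | 0 pending]
  bind e := ((Bool -> (Int -> d)) -> ((Int -> d) -> b))

Answer: a:=(Int -> d) e:=((Bool -> (Int -> d)) -> ((Int -> d) -> b))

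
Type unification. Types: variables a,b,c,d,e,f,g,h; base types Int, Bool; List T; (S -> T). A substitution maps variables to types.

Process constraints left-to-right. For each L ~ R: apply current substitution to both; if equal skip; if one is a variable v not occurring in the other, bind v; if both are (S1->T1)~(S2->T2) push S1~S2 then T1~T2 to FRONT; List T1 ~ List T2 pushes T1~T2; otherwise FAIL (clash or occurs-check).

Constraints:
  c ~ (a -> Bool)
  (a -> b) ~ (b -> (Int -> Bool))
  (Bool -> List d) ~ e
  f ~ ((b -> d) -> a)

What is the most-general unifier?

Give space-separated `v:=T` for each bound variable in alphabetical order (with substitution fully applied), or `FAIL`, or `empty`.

Answer: a:=(Int -> Bool) b:=(Int -> Bool) c:=((Int -> Bool) -> Bool) e:=(Bool -> List d) f:=(((Int -> Bool) -> d) -> (Int -> Bool))

Derivation:
step 1: unify c ~ (a -> Bool)  [subst: {-} | 3 pending]
  bind c := (a -> Bool)
step 2: unify (a -> b) ~ (b -> (Int -> Bool))  [subst: {c:=(a -> Bool)} | 2 pending]
  -> decompose arrow: push a~b, b~(Int -> Bool)
step 3: unify a ~ b  [subst: {c:=(a -> Bool)} | 3 pending]
  bind a := b
step 4: unify b ~ (Int -> Bool)  [subst: {c:=(a -> Bool), a:=b} | 2 pending]
  bind b := (Int -> Bool)
step 5: unify (Bool -> List d) ~ e  [subst: {c:=(a -> Bool), a:=b, b:=(Int -> Bool)} | 1 pending]
  bind e := (Bool -> List d)
step 6: unify f ~ (((Int -> Bool) -> d) -> (Int -> Bool))  [subst: {c:=(a -> Bool), a:=b, b:=(Int -> Bool), e:=(Bool -> List d)} | 0 pending]
  bind f := (((Int -> Bool) -> d) -> (Int -> Bool))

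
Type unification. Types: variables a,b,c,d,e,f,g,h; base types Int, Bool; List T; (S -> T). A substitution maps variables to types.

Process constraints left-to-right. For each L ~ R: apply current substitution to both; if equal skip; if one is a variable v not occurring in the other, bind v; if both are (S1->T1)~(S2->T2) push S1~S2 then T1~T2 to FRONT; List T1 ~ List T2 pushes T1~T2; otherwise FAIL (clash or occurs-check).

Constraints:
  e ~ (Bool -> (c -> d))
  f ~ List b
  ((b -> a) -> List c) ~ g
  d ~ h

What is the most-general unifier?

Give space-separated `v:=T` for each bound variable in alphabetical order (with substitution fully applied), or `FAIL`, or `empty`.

step 1: unify e ~ (Bool -> (c -> d))  [subst: {-} | 3 pending]
  bind e := (Bool -> (c -> d))
step 2: unify f ~ List b  [subst: {e:=(Bool -> (c -> d))} | 2 pending]
  bind f := List b
step 3: unify ((b -> a) -> List c) ~ g  [subst: {e:=(Bool -> (c -> d)), f:=List b} | 1 pending]
  bind g := ((b -> a) -> List c)
step 4: unify d ~ h  [subst: {e:=(Bool -> (c -> d)), f:=List b, g:=((b -> a) -> List c)} | 0 pending]
  bind d := h

Answer: d:=h e:=(Bool -> (c -> h)) f:=List b g:=((b -> a) -> List c)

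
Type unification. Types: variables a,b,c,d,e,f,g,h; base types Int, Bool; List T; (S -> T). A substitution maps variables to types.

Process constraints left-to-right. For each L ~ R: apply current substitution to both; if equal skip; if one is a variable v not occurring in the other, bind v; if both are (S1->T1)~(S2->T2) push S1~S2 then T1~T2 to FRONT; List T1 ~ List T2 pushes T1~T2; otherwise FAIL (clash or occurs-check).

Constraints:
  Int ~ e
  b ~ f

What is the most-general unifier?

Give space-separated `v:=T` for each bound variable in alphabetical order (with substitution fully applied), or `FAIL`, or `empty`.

step 1: unify Int ~ e  [subst: {-} | 1 pending]
  bind e := Int
step 2: unify b ~ f  [subst: {e:=Int} | 0 pending]
  bind b := f

Answer: b:=f e:=Int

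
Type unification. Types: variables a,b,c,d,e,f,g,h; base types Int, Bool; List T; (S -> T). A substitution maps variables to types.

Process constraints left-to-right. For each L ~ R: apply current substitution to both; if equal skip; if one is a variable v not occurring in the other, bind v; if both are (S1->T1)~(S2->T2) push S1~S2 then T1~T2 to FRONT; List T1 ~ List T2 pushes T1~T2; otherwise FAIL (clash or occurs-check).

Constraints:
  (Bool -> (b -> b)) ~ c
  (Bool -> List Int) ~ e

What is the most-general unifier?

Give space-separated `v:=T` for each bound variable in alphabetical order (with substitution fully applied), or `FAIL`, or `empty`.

step 1: unify (Bool -> (b -> b)) ~ c  [subst: {-} | 1 pending]
  bind c := (Bool -> (b -> b))
step 2: unify (Bool -> List Int) ~ e  [subst: {c:=(Bool -> (b -> b))} | 0 pending]
  bind e := (Bool -> List Int)

Answer: c:=(Bool -> (b -> b)) e:=(Bool -> List Int)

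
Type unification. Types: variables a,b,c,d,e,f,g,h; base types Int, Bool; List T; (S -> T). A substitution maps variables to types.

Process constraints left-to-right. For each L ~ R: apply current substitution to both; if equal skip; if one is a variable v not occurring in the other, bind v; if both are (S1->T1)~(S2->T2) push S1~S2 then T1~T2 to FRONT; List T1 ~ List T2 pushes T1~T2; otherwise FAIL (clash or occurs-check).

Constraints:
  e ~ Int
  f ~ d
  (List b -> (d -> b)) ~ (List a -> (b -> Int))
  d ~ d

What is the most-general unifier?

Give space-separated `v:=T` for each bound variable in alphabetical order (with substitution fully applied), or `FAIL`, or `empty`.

step 1: unify e ~ Int  [subst: {-} | 3 pending]
  bind e := Int
step 2: unify f ~ d  [subst: {e:=Int} | 2 pending]
  bind f := d
step 3: unify (List b -> (d -> b)) ~ (List a -> (b -> Int))  [subst: {e:=Int, f:=d} | 1 pending]
  -> decompose arrow: push List b~List a, (d -> b)~(b -> Int)
step 4: unify List b ~ List a  [subst: {e:=Int, f:=d} | 2 pending]
  -> decompose List: push b~a
step 5: unify b ~ a  [subst: {e:=Int, f:=d} | 2 pending]
  bind b := a
step 6: unify (d -> a) ~ (a -> Int)  [subst: {e:=Int, f:=d, b:=a} | 1 pending]
  -> decompose arrow: push d~a, a~Int
step 7: unify d ~ a  [subst: {e:=Int, f:=d, b:=a} | 2 pending]
  bind d := a
step 8: unify a ~ Int  [subst: {e:=Int, f:=d, b:=a, d:=a} | 1 pending]
  bind a := Int
step 9: unify Int ~ Int  [subst: {e:=Int, f:=d, b:=a, d:=a, a:=Int} | 0 pending]
  -> identical, skip

Answer: a:=Int b:=Int d:=Int e:=Int f:=Int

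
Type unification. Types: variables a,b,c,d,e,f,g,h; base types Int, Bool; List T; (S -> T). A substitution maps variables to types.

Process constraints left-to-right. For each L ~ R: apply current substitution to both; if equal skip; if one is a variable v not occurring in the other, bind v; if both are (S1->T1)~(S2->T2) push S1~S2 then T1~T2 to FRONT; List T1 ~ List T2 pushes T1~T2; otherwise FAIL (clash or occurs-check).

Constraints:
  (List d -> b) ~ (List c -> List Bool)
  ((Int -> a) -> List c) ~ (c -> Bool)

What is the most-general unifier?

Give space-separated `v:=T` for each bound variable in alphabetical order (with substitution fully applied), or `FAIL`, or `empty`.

Answer: FAIL

Derivation:
step 1: unify (List d -> b) ~ (List c -> List Bool)  [subst: {-} | 1 pending]
  -> decompose arrow: push List d~List c, b~List Bool
step 2: unify List d ~ List c  [subst: {-} | 2 pending]
  -> decompose List: push d~c
step 3: unify d ~ c  [subst: {-} | 2 pending]
  bind d := c
step 4: unify b ~ List Bool  [subst: {d:=c} | 1 pending]
  bind b := List Bool
step 5: unify ((Int -> a) -> List c) ~ (c -> Bool)  [subst: {d:=c, b:=List Bool} | 0 pending]
  -> decompose arrow: push (Int -> a)~c, List c~Bool
step 6: unify (Int -> a) ~ c  [subst: {d:=c, b:=List Bool} | 1 pending]
  bind c := (Int -> a)
step 7: unify List (Int -> a) ~ Bool  [subst: {d:=c, b:=List Bool, c:=(Int -> a)} | 0 pending]
  clash: List (Int -> a) vs Bool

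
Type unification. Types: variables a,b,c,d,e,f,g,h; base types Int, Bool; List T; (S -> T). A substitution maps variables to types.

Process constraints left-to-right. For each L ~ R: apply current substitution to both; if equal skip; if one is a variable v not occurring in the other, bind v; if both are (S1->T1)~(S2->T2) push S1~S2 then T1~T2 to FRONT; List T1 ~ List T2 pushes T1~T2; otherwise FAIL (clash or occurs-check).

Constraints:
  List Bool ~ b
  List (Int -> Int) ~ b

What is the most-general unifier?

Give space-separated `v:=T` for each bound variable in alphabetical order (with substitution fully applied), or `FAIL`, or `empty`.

step 1: unify List Bool ~ b  [subst: {-} | 1 pending]
  bind b := List Bool
step 2: unify List (Int -> Int) ~ List Bool  [subst: {b:=List Bool} | 0 pending]
  -> decompose List: push (Int -> Int)~Bool
step 3: unify (Int -> Int) ~ Bool  [subst: {b:=List Bool} | 0 pending]
  clash: (Int -> Int) vs Bool

Answer: FAIL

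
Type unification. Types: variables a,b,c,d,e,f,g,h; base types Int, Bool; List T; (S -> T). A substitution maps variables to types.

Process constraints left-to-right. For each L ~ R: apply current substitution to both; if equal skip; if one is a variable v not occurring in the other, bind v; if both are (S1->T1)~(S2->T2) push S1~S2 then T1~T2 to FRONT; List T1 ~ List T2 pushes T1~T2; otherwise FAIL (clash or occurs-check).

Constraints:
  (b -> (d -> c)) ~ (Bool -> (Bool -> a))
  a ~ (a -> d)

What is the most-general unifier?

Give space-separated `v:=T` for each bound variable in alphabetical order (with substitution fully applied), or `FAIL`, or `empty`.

step 1: unify (b -> (d -> c)) ~ (Bool -> (Bool -> a))  [subst: {-} | 1 pending]
  -> decompose arrow: push b~Bool, (d -> c)~(Bool -> a)
step 2: unify b ~ Bool  [subst: {-} | 2 pending]
  bind b := Bool
step 3: unify (d -> c) ~ (Bool -> a)  [subst: {b:=Bool} | 1 pending]
  -> decompose arrow: push d~Bool, c~a
step 4: unify d ~ Bool  [subst: {b:=Bool} | 2 pending]
  bind d := Bool
step 5: unify c ~ a  [subst: {b:=Bool, d:=Bool} | 1 pending]
  bind c := a
step 6: unify a ~ (a -> Bool)  [subst: {b:=Bool, d:=Bool, c:=a} | 0 pending]
  occurs-check fail: a in (a -> Bool)

Answer: FAIL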